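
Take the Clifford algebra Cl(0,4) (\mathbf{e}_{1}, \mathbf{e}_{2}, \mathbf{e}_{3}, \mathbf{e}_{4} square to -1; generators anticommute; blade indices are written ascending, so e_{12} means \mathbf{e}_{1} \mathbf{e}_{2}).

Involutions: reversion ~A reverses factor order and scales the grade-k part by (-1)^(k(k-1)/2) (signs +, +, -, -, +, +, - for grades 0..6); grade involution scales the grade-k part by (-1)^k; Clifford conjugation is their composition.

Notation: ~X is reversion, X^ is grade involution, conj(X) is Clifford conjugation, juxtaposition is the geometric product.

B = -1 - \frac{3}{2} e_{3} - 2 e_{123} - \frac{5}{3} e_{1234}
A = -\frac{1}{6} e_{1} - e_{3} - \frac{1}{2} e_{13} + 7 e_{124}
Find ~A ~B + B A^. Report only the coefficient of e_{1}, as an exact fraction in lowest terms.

first term: -\frac{3}{2} + \frac{11}{12} e_{1} + e_{2} - \frac{32}{3} e_{3} + 2 e_{12} - \frac{1}{4} e_{13} + \frac{1}{3} e_{23} - \frac{5}{6} e_{24} - 14 e_{34} + \frac{16}{3} e_{124} - \frac{5}{18} e_{234} - \frac{21}{2} e_{1234}
second term: \frac{3}{2} + \frac{7}{12} e_{1} + e_{2} + \frac{32}{3} e_{3} + 2 e_{12} + \frac{3}{4} e_{13} + \frac{1}{3} e_{23} + \frac{5}{6} e_{24} - 14 e_{34} + \frac{16}{3} e_{124} - \frac{5}{18} e_{234} + \frac{21}{2} e_{1234}
Answer: \frac{3}{2}


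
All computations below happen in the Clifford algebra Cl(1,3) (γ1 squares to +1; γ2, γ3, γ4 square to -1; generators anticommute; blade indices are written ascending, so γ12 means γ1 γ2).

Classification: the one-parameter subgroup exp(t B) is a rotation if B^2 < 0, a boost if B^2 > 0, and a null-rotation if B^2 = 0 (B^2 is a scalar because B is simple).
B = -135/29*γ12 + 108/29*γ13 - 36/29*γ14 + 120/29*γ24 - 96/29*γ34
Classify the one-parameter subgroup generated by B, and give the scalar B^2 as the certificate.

B^2 term by term: the squares give (-135/29)^2*(γ12)^2 + (108/29)^2*(γ13)^2 + (-36/29)^2*(γ14)^2 + (120/29)^2*(γ24)^2 + (-96/29)^2*(γ34)^2 = 18225/841*(+1) + 11664/841*(+1) + 1296/841*(+1) + 14400/841*(-1) + 9216/841*(-1) = 9 (each basis 2-blade squares to minus the product of its generators' squares); cross terms between blades sharing an index anticommute and cancel; the commuting (index-disjoint) pairs give grade-4 terms 2*c*c'*(blade product), which cancel blade by blade — γ1234: 25920/841 - 25920/841 = 0 — confirming B is simple. So B^2 = 9.
Answer: boost, certificate B^2 = 9. Check the certificate: B^2 = 9, and that sign is decisive whatever form B takes.


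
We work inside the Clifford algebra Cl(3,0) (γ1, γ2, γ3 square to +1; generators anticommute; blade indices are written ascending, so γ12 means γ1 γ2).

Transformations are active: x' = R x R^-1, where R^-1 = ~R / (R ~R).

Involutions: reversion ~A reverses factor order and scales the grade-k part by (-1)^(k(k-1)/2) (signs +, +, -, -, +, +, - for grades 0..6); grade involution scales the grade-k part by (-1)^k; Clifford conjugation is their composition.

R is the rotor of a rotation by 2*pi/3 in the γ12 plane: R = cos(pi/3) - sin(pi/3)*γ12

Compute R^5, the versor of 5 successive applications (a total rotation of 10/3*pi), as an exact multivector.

Rotor phase runs at HALF the rotation angle; powers of one rotor simply add phase, so after 5 steps in γ12 the phase is 5*pi/3 = 5*pi/3 and R^5 = cos(5*pi/3) - sin(5*pi/3)*γ12.
cos(5*pi/3) = 1/2 and sin(5*pi/3) = -sqrt(3)/2, so R^5 = 1/2 + sqrt(3)/2*γ12. The net rotation is 4/3*pi (after discarding 1 full turn, each of which contributes a factor -1 to the rotor); the rotor keeps the half-angle phase exactly.
Answer: 1/2 + sqrt(3)/2*γ12


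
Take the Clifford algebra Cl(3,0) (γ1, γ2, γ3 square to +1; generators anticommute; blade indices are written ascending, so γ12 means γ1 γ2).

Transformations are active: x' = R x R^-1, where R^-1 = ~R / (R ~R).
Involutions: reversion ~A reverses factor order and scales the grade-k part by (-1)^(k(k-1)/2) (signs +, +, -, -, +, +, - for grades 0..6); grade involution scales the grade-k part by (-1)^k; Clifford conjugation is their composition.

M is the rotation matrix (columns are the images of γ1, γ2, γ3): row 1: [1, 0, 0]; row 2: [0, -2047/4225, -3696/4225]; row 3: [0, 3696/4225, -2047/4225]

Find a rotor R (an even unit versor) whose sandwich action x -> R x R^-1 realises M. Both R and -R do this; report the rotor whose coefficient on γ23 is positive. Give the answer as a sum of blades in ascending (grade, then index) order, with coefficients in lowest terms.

Method: write R = a + b12*γ12 + b13*γ13 + b23*γ23 with a^2 + b12^2 + b13^2 + b23^2 = 1 (so R^-1 = ~R). Expanding the columns R e_j ~R gives tr M = 4a^2 - 1 and, from the antisymmetric part, M21 - M12 = -4a*b12, M13 - M31 = 4a*b13, M32 - M23 = -4a*b23.
Here tr M = 131/4225, so a^2 = (1 + tr M)/4 = 1089/4225 and a = ±33/65. Taking a = 33/65: M21 - M12 = 0, M13 - M31 = 0, M32 - M23 = 7392/4225, giving b12 = 0, b13 = 0, b23 = -56/65, i.e. R = 33/65 - 56/65*γ23.
Its γ23 coefficient is negative, so report the other preimage -R.
Answer: -33/65 + 56/65*γ23. Note: both R and -R realise this M (trace 131/4225); the covering map identifies them, and the γ23-coefficient sign is the tie-breaker.


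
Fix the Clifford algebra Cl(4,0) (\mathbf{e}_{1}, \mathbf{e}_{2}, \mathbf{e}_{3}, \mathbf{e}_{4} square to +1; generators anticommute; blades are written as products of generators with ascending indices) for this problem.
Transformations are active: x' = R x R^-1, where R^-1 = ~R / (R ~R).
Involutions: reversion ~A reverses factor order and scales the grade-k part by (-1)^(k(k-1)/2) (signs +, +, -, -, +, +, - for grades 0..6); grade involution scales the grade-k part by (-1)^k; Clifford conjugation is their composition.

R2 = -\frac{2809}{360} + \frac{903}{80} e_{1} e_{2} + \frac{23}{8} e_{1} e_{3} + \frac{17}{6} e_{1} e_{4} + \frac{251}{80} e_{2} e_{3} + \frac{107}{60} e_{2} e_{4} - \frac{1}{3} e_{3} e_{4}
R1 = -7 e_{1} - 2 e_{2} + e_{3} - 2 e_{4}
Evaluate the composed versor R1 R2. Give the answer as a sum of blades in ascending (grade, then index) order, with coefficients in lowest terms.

Distribute over the terms of R1 (each basis-blade product reordered to ascending indices, repeated generators contracted through their squares):
(-7 e_{1}) R2 = \frac{19663}{360} e_{1} - \frac{6321}{80} e_{2} - \frac{161}{8} e_{3} - \frac{119}{6} e_{4} - \frac{1757}{80} e_{1} e_{2} e_{3} - \frac{749}{60} e_{1} e_{2} e_{4} + \frac{7}{3} e_{1} e_{3} e_{4}
(-2 e_{2}) R2 = \frac{903}{40} e_{1} + \frac{2809}{180} e_{2} - \frac{251}{40} e_{3} - \frac{107}{30} e_{4} + \frac{23}{4} e_{1} e_{2} e_{3} + \frac{17}{3} e_{1} e_{2} e_{4} + \frac{2}{3} e_{2} e_{3} e_{4}
(e_{3}) R2 = -\frac{23}{8} e_{1} - \frac{251}{80} e_{2} - \frac{2809}{360} e_{3} - \frac{1}{3} e_{4} + \frac{903}{80} e_{1} e_{2} e_{3} - \frac{17}{6} e_{1} e_{3} e_{4} - \frac{107}{60} e_{2} e_{3} e_{4}
(-2 e_{4}) R2 = \frac{17}{3} e_{1} + \frac{107}{30} e_{2} - \frac{2}{3} e_{3} + \frac{2809}{180} e_{4} - \frac{903}{40} e_{1} e_{2} e_{4} - \frac{23}{4} e_{1} e_{3} e_{4} - \frac{251}{40} e_{2} e_{3} e_{4}
Summing the partial products and collecting blades:
Answer: \frac{5759}{72} e_{1} - \frac{2834}{45} e_{2} - \frac{12553}{360} e_{3} - \frac{1463}{180} e_{4} - \frac{197}{40} e_{1} e_{2} e_{3} - \frac{3527}{120} e_{1} e_{2} e_{4} - \frac{25}{4} e_{1} e_{3} e_{4} - \frac{887}{120} e_{2} e_{3} e_{4}


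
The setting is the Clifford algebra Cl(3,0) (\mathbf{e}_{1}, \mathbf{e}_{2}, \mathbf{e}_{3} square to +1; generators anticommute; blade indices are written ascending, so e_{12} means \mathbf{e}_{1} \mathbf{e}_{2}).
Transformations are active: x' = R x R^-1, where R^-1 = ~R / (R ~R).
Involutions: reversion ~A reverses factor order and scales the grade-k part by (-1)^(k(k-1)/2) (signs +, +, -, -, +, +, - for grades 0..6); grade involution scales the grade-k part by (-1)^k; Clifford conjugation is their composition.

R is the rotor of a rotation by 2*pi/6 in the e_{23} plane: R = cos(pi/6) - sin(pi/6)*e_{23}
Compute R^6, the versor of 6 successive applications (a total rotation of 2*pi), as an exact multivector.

Rotor phase runs at HALF the rotation angle; powers of one rotor simply add phase, so after 6 steps in e_{23} the phase is 6*pi/6 = \pi and R^6 = cos(\pi) - sin(\pi)*e_{23}.
cos(\pi) = -1 and sin(\pi) = 0, so R^6 = -1. The total rotation 2*pi is 1 full turn, so every vector returns to itself, yet the rotor is -1, on the OTHER sheet of the double cover (an odd number of 2*pi turns).
Answer: -1


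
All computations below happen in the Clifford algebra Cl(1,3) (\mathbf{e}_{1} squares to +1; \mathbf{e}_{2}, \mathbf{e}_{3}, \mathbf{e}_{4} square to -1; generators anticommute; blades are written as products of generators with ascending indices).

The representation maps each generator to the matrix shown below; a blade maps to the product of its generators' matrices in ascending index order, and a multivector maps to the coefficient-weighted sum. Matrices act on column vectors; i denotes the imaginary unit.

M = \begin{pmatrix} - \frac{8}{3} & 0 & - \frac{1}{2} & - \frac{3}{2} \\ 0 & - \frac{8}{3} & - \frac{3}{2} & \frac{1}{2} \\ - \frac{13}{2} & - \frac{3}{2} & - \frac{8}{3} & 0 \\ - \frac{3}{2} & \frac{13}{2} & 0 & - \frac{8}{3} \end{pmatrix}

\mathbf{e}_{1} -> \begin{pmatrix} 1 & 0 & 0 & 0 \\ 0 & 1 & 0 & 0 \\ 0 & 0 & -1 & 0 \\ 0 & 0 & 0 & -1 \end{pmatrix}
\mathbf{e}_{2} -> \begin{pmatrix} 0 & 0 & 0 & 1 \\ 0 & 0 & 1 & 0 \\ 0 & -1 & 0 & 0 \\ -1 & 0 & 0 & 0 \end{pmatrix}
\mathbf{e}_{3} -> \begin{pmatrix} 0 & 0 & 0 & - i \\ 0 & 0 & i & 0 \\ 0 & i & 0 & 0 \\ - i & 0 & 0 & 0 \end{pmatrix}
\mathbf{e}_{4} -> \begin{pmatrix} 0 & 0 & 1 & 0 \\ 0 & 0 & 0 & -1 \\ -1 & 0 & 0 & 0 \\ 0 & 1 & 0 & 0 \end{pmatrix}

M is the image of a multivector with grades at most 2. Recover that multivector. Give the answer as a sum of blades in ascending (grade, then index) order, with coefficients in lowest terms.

Method: the blade images are trace-orthogonal — tr(rho(e_A) rho(e_B)^-1) = 4 if A = B and 0 otherwise — and rho(e_A)^-1 = (e_A)^2 * rho(e_A) with (e_A)^2 = +1 or -1, so the coefficient of e_A in the preimage is (e_A)^2 * tr(M rho(e_A))/4.
Nonzero projections over blades of grade <= 2: 1: (1)^2 = +1, tr(M 1) = - \frac{32}{3}, coefficient -\frac{8}{3}; e_{4}: (e_{4})^2 = -1, tr(M rho(e_{4})) = -12, coefficient 3; e_{1} e_{2}: (e_{1} e_{2})^2 = +1, tr(M rho(e_{1} e_{2})) = -6, coefficient -\frac{3}{2}; e_{1} e_{4}: (e_{1} e_{4})^2 = +1, tr(M rho(e_{1} e_{4})) = -14, coefficient -\frac{7}{2}. Every other blade of grade <= 2 projects to 0.
Answer: -\frac{8}{3} + 3 e_{4} - \frac{3}{2} e_{1} e_{2} - \frac{7}{2} e_{1} e_{4}


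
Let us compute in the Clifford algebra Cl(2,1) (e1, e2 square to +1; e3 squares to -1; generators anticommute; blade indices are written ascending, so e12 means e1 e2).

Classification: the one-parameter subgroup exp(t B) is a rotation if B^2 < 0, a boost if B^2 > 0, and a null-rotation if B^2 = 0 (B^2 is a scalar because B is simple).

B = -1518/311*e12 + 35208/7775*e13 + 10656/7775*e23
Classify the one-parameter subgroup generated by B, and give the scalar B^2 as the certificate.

B^2 term by term: the squares give (-1518/311)^2*(e12)^2 + (35208/7775)^2*(e13)^2 + (10656/7775)^2*(e23)^2 = 2304324/96721*(-1) + 1239603264/60450625*(+1) + 113550336/60450625*(+1) = -36/25 (each basis 2-blade squares to minus the product of its generators' squares); cross terms between blades sharing an index anticommute and cancel. So B^2 = -36/25.
Answer: rotation, certificate B^2 = -36/25. One invariant decides it: the square -36/25 survives every conjugation, and its sign is exactly the classification.


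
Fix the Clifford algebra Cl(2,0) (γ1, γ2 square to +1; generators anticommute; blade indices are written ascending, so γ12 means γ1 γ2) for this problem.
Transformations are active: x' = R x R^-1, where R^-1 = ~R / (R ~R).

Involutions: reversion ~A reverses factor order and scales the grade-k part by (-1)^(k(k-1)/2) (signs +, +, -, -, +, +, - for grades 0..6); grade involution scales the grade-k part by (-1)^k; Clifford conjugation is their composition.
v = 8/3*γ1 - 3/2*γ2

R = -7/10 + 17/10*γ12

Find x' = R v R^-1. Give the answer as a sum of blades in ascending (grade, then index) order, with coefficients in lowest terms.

~R = -7/10 - 17/10*γ12, and R ~R = 169/50, so R^-1 = ~R / (169/50).
R v = -53/12*γ1 - 209/60*γ2
Answer: -283/338*γ1 + 1492/507*γ2


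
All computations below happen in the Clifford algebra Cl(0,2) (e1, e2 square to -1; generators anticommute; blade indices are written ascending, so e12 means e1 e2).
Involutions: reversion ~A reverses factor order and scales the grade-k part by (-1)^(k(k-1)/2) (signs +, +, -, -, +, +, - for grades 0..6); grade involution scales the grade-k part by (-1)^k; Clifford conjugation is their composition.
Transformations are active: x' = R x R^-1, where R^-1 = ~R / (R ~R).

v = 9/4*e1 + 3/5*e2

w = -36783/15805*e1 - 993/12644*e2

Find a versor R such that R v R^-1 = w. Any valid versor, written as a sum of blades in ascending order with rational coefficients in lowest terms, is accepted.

Why this works: both vectors square to -2169/400, so q(v) = q(w) and R = v + w = -4887/63220*e1 + 32967/63220*e2 carries v to w — its own direction survives, the complement (v - w)/2 flips.
Answer: -4887/63220*e1 + 32967/63220*e2


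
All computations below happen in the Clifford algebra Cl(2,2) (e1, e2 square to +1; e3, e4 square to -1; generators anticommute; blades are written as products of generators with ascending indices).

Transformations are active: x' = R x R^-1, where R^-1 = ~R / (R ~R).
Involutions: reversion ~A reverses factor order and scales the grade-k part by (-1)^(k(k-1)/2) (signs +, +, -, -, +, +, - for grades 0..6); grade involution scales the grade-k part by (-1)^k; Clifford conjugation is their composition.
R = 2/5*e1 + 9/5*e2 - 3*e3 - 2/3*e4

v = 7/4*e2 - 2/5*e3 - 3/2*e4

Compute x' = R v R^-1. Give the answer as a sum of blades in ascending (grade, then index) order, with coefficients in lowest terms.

~R = 2/5*e1 + 9/5*e2 - 3*e3 - 2/3*e4, and R ~R = -272/45, so R^-1 = ~R / (-272/45).
R v = 19/20 + 7/10*e1 e2 - 4/25*e1 e3 - 3/5*e1 e4 + 453/100*e2 e3 - 23/15*e2 e4 + 127/30*e3 e4
Answer: -171/1360*e1 - 6299/2720*e2 + 3653/2720*e3 + 465/272*e4


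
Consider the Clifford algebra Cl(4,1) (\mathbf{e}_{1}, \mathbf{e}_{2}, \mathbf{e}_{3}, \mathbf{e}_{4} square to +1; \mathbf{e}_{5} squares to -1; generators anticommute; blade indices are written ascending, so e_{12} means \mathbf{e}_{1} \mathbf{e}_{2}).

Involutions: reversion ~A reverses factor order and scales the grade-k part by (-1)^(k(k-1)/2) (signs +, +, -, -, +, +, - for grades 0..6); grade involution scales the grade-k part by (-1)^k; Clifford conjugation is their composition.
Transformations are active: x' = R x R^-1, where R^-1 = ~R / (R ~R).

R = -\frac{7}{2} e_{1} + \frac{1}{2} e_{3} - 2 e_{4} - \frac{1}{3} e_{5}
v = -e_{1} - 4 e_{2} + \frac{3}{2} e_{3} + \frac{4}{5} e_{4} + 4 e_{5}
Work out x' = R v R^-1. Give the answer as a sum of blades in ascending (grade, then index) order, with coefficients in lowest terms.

~R = -\frac{7}{2} e_{1} + \frac{1}{2} e_{3} - 2 e_{4} - \frac{1}{3} e_{5}, and R ~R = \frac{295}{18}, so R^-1 = ~R / (\frac{295}{18}).
R v = \frac{239}{60} + 14 e_{12} - \frac{19}{4} e_{13} - \frac{24}{5} e_{14} - \frac{43}{3} e_{15} + 2 e_{23} - 8 e_{24} - \frac{4}{3} e_{25} + \frac{17}{5} e_{34} + \frac{5}{2} e_{35} - \frac{116}{15} e_{45}
Answer: -\frac{2069}{2950} e_{1} + 4 e_{2} - \frac{1854}{1475} e_{3} - \frac{2614}{1475} e_{4} - \frac{6139}{1475} e_{5}


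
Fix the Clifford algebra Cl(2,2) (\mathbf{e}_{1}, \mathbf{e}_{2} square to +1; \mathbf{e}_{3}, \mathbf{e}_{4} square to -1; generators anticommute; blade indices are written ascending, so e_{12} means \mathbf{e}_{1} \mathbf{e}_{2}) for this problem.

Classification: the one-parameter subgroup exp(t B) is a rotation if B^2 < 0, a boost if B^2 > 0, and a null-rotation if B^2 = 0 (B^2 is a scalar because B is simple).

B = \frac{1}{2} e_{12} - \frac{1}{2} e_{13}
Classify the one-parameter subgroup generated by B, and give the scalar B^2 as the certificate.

B^2 term by term: the squares give (\frac{1}{2})^2*(e_{12})^2 + (-\frac{1}{2})^2*(e_{13})^2 = \frac{1}{4}*(-1) + \frac{1}{4}*(+1) = 0 (each basis 2-blade squares to minus the product of its generators' squares); cross terms between blades sharing an index anticommute and cancel. So B^2 = 0.
Answer: null-rotation, certificate B^2 = 0. The invariant at work: B^2 = 0 is unchanged by conjugation, hence its sign classifies the subgroup whatever basis B is written in.


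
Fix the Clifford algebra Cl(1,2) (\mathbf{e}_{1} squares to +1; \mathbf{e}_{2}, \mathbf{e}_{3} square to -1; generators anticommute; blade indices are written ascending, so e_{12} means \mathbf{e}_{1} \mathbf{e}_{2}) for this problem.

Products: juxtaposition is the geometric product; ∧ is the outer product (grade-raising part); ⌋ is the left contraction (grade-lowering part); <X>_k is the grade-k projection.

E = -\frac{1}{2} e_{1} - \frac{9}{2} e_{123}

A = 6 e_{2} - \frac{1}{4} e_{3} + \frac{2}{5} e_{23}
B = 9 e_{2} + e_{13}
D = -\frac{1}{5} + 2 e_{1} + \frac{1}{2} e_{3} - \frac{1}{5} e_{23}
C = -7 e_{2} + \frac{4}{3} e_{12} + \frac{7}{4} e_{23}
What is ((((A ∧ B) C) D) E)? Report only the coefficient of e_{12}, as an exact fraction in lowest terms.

step 1: \frac{9}{4} e_{23} - 6 e_{123}
step 2: -\frac{63}{16} + \frac{21}{2} e_{1} - \frac{95}{4} e_{3} + 45 e_{13}
step 3: \frac{2693}{80} - \frac{1299}{40} e_{1} + \frac{19}{4} e_{2} - \frac{2791}{32} e_{3} - 9 e_{12} + \frac{175}{4} e_{13} + \frac{63}{80} e_{23} - \frac{21}{10} e_{123}
step 4: \frac{543}{80} - \frac{1063}{80} e_{1} + \frac{1539}{8} e_{2} + \frac{499}{8} e_{3} - \frac{24967}{64} e_{12} - \frac{4159}{64} e_{13} + \frac{2355}{16} e_{23} - \frac{1215}{8} e_{123}
Answer: -\frac{24967}{64}


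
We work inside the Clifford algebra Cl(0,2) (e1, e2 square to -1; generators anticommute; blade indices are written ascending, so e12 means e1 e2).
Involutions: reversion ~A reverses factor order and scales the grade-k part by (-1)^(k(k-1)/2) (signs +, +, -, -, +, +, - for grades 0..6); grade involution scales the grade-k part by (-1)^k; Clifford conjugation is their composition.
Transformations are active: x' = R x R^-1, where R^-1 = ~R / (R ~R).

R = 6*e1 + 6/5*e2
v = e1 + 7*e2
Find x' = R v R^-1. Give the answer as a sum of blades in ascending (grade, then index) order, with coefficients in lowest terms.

~R = 6*e1 + 6/5*e2, and R ~R = -936/25, so R^-1 = ~R / (-936/25).
R v = -72/5 + 204/5*e12
Answer: 47/13*e1 - 79/13*e2


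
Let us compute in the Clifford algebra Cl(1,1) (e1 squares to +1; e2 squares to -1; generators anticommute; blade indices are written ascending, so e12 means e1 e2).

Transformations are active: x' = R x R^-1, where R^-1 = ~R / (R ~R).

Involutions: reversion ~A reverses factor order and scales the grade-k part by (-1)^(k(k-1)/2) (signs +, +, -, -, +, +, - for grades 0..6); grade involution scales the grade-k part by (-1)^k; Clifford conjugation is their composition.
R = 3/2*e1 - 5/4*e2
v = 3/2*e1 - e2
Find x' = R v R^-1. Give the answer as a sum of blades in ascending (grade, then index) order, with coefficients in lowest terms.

~R = 3/2*e1 - 5/4*e2, and R ~R = 11/16, so R^-1 = ~R / (11/16).
R v = 1 + 3/8*e12
Answer: 63/22*e1 - 29/11*e2


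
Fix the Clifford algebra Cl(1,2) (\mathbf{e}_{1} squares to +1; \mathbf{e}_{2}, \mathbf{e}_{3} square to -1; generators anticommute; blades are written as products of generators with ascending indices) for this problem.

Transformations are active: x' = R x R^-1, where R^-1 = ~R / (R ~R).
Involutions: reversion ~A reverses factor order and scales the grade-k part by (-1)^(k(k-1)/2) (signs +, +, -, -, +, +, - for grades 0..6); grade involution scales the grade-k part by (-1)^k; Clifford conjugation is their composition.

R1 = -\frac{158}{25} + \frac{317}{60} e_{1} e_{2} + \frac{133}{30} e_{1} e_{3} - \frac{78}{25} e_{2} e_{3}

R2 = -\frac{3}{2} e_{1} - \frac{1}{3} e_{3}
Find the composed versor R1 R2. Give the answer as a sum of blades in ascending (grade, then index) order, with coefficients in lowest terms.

Distribute over the terms of R2 (each basis-blade product reordered to ascending indices, repeated generators contracted through their squares):
R1 (-\frac{3}{2} e_{1}) = \frac{237}{25} e_{1} + \frac{317}{40} e_{2} + \frac{133}{20} e_{3} + \frac{117}{25} e_{1} e_{2} e_{3}
R1 (-\frac{1}{3} e_{3}) = \frac{133}{90} e_{1} - \frac{26}{25} e_{2} + \frac{158}{75} e_{3} - \frac{317}{180} e_{1} e_{2} e_{3}
Summing the partial products and collecting blades:
Answer: \frac{4931}{450} e_{1} + \frac{1377}{200} e_{2} + \frac{2627}{300} e_{3} + \frac{2627}{900} e_{1} e_{2} e_{3}


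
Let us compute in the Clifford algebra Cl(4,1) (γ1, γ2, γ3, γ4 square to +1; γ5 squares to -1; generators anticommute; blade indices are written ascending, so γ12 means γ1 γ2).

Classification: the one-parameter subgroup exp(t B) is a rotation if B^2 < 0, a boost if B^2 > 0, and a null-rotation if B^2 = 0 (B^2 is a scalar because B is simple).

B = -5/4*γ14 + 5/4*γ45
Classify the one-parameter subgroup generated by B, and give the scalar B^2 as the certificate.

B^2 term by term: the squares give (-5/4)^2*(γ14)^2 + (5/4)^2*(γ45)^2 = 25/16*(-1) + 25/16*(+1) = 0 (each basis 2-blade squares to minus the product of its generators' squares); cross terms between blades sharing an index anticommute and cancel. So B^2 = 0.
Answer: null-rotation, certificate B^2 = 0. No conjugation can change B^2 = 0; the sign gives the class.


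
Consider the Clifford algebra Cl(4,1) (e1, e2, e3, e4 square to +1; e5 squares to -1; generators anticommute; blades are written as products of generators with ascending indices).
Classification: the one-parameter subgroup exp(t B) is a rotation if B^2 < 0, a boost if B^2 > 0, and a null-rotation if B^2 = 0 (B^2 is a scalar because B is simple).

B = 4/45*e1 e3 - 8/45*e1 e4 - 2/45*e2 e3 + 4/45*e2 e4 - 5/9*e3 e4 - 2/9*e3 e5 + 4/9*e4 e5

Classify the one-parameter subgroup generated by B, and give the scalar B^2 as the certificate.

B^2 term by term: the squares give (4/45)^2*(e1 e3)^2 + (-8/45)^2*(e1 e4)^2 + (-2/45)^2*(e2 e3)^2 + (4/45)^2*(e2 e4)^2 + (-5/9)^2*(e3 e4)^2 + (-2/9)^2*(e3 e5)^2 + (4/9)^2*(e4 e5)^2 = 16/2025*(-1) + 64/2025*(-1) + 4/2025*(-1) + 16/2025*(-1) + 25/81*(-1) + 4/81*(+1) + 16/81*(+1) = -1/9 (each basis 2-blade squares to minus the product of its generators' squares); cross terms between blades sharing an index anticommute and cancel; the commuting (index-disjoint) pairs give grade-4 terms 2*c*c'*(blade product), which cancel blade by blade — e1 e2 e3 e4: -32/2025 + 32/2025 = 0; e1 e3 e4 e5: 32/405 - 32/405 = 0; e2 e3 e4 e5: -16/405 + 16/405 = 0 — confirming B is simple. So B^2 = -1/9.
Answer: rotation, certificate B^2 = -1/9. Why this suffices: the scalar -1/9 survives any versor conjugation, so its sign alone determines the class however B is presented.


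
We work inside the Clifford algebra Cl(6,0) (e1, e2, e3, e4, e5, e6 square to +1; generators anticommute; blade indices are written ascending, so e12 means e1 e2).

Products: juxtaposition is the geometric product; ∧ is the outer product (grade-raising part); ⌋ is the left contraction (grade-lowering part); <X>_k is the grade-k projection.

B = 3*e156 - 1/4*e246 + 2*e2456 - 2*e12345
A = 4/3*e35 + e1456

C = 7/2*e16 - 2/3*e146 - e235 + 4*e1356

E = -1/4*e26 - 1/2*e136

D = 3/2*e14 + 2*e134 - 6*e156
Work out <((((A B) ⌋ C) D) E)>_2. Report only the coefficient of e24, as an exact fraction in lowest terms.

step 1: 3*e4 + 2*e12 - 8/3*e124 + 1/4*e125 + 4*e136 - 2*e236 - 8/3*e2346 + 1/3*e23456
step 2: 16*e5 + 2*e16
step 3: -12*e5 + 96*e16 + 3*e46 + 24*e145 - 4*e346 - 32*e1345
step 4: -48*e3 + 24*e12 - 2*e14 - 3/4*e24 - 3/2*e134 - e234 - 3*e256 - 16*e456 + 6*e1356 - 12*e3456 - 6*e12456 - 8*e123456
step 5: 24*e12 - 2*e14 - 3/4*e24
Answer: -3/4


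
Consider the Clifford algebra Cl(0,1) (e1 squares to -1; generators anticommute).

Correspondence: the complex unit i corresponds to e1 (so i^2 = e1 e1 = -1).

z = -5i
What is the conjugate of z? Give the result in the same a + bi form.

In blades: z = -5*e1.
Conjugation here is Clifford conjugation: the scalar is fixed and the grade-1 and grade-2 blades all flip sign, giving 5*e1; translating back:
Answer: 5i


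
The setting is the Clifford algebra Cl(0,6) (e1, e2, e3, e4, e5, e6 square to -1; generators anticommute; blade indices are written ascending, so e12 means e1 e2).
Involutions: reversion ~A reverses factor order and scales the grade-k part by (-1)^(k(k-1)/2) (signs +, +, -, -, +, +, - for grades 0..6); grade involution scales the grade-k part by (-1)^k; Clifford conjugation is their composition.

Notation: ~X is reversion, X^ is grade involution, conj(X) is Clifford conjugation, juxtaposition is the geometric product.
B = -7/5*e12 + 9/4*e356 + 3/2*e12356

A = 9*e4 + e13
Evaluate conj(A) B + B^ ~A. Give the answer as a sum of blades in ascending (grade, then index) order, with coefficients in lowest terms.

first term: -7/5*e23 + 63/5*e124 + 9/4*e156 - 3/2*e256 + 81/4*e3456 + 27/2*e123456
second term: 7/5*e23 - 63/5*e124 + 9/4*e156 + 3/2*e256 - 81/4*e3456 - 27/2*e123456
Answer: 9/2*e156


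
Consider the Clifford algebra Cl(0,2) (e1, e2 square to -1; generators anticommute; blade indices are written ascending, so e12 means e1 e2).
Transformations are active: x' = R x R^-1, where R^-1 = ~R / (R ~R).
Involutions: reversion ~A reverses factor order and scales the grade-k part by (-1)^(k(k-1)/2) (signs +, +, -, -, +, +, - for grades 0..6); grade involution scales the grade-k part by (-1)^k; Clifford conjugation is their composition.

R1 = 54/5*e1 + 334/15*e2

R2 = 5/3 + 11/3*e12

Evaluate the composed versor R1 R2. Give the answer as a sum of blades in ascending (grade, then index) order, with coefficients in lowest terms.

Distribute over the terms of R1 (each basis-blade product reordered to ascending indices, repeated generators contracted through their squares):
(54/5*e1) R2 = 18*e1 - 198/5*e2
(334/15*e2) R2 = 3674/45*e1 + 334/9*e2
Summing the partial products and collecting blades:
Answer: 4484/45*e1 - 112/45*e2


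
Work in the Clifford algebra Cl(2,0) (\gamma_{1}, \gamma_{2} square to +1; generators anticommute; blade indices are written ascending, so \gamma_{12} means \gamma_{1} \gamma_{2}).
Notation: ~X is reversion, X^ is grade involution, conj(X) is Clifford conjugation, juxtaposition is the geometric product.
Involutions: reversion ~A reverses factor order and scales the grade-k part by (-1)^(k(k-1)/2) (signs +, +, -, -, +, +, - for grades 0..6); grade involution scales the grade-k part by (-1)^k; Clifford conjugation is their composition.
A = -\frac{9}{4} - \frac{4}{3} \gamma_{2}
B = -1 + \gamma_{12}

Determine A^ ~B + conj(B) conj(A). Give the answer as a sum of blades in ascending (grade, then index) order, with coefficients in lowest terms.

first term: \frac{9}{4} + \frac{4}{3} \gamma_{1} - \frac{4}{3} \gamma_{2} + \frac{9}{4} \gamma_{12}
second term: \frac{9}{4} - \frac{4}{3} \gamma_{1} - \frac{4}{3} \gamma_{2} + \frac{9}{4} \gamma_{12}
Answer: \frac{9}{2} - \frac{8}{3} \gamma_{2} + \frac{9}{2} \gamma_{12}


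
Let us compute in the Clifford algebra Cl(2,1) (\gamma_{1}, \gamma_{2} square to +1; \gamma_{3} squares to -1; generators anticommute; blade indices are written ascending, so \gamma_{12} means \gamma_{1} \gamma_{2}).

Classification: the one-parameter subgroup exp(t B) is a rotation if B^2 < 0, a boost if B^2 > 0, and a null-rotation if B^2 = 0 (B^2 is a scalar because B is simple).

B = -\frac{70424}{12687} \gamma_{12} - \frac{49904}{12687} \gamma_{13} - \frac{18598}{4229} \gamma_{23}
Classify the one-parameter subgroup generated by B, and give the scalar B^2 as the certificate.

B^2 term by term: the squares give (-\frac{70424}{12687})^2*(\gamma_{12})^2 + (-\frac{49904}{12687})^2*(\gamma_{13})^2 + (-\frac{18598}{4229})^2*(\gamma_{23})^2 = \frac{4959539776}{160959969}*(-1) + \frac{2490409216}{160959969}*(+1) + \frac{345885604}{17884441}*(+1) = 4 (each basis 2-blade squares to minus the product of its generators' squares); cross terms between blades sharing an index anticommute and cancel. So B^2 = 4.
Answer: boost, certificate B^2 = 4. Check the certificate: B^2 = 4, and that sign is decisive whatever form B takes.


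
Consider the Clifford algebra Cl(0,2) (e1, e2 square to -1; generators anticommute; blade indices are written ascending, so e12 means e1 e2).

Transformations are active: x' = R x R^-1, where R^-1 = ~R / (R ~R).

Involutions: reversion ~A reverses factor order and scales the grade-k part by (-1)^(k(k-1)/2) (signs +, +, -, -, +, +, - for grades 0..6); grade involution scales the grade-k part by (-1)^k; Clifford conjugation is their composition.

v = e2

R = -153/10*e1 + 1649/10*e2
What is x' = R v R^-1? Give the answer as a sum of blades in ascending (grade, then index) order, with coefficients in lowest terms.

~R = -153/10*e1 + 1649/10*e2, and R ~R = -274261/10, so R^-1 = ~R / (-274261/10).
R v = -1649/10 - 153/10*e12
Answer: -873/4745*e1 + 4664/4745*e2


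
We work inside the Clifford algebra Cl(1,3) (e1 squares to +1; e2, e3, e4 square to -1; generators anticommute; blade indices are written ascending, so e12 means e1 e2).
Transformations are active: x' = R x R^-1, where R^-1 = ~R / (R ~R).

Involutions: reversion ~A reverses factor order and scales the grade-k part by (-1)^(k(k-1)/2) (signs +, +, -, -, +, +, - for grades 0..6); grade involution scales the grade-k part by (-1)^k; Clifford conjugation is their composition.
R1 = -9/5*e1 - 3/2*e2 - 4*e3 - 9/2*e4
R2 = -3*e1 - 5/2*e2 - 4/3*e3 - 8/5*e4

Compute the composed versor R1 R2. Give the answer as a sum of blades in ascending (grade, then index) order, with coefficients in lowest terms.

Distribute over the terms of R1 (each basis-blade product reordered to ascending indices, repeated generators contracted through their squares):
(-9/5*e1) R2 = 27/5 + 9/2*e12 + 12/5*e13 + 72/25*e14
(-3/2*e2) R2 = -15/4 - 9/2*e12 + 2*e23 + 12/5*e24
(-4*e3) R2 = -16/3 - 12*e13 - 10*e23 + 32/5*e34
(-9/2*e4) R2 = -36/5 - 27/2*e14 - 45/4*e24 - 6*e34
Summing the partial products and collecting blades:
Answer: -653/60 - 48/5*e13 - 531/50*e14 - 8*e23 - 177/20*e24 + 2/5*e34


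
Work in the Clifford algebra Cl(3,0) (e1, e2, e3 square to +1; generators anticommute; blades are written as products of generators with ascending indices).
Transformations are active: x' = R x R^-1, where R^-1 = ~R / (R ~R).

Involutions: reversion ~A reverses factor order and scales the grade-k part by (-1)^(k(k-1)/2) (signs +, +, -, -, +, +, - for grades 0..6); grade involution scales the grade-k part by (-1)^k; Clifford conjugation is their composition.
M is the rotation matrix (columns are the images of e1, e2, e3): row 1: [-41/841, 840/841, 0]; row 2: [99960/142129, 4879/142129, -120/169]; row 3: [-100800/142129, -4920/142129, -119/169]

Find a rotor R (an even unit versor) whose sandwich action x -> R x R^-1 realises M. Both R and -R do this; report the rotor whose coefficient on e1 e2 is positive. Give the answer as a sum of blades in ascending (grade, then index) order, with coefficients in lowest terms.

Method: write R = a + b12*e1 e2 + b13*e1 e3 + b23*e2 e3 with a^2 + b12^2 + b13^2 + b23^2 = 1 (so R^-1 = ~R). Expanding the columns R e_j ~R gives tr M = 4a^2 - 1 and, from the antisymmetric part, M21 - M12 = -4a*b12, M13 - M31 = 4a*b13, M32 - M23 = -4a*b23.
Here tr M = -102129/142129, so a^2 = (1 + tr M)/4 = 10000/142129 and a = ±100/377. Taking a = 100/377: M21 - M12 = -42000/142129, M13 - M31 = 100800/142129, M32 - M23 = 96000/142129, giving b12 = 105/377, b13 = 252/377, b23 = -240/377, i.e. R = 100/377 + 105/377*e1 e2 + 252/377*e1 e3 - 240/377*e2 e3.
Its e1 e2 coefficient is already positive.
Answer: 100/377 + 105/377*e1 e2 + 252/377*e1 e3 - 240/377*e2 e3. Why the constraint matters: R and -R act identically through the sandwich — M has trace -102129/142129 either way — so only the sign condition on e1 e2 picks one of the two preimages.


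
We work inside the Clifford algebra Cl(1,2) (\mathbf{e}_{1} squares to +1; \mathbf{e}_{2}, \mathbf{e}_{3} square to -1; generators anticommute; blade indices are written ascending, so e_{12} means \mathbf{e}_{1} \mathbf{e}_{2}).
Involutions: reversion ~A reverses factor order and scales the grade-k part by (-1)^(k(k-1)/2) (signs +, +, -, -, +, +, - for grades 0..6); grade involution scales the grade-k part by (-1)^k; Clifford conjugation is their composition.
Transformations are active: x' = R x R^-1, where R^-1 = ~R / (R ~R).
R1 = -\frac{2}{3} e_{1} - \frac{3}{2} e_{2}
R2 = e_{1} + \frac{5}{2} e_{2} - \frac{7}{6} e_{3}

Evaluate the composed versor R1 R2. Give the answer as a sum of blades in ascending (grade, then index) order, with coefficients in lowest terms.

Distribute over the terms of R1 (each basis-blade product reordered to ascending indices, repeated generators contracted through their squares):
(-\frac{2}{3} e_{1}) R2 = -\frac{2}{3} - \frac{5}{3} e_{12} + \frac{7}{9} e_{13}
(-\frac{3}{2} e_{2}) R2 = \frac{15}{4} + \frac{3}{2} e_{12} + \frac{7}{4} e_{23}
Summing the partial products and collecting blades:
Answer: \frac{37}{12} - \frac{1}{6} e_{12} + \frac{7}{9} e_{13} + \frac{7}{4} e_{23}


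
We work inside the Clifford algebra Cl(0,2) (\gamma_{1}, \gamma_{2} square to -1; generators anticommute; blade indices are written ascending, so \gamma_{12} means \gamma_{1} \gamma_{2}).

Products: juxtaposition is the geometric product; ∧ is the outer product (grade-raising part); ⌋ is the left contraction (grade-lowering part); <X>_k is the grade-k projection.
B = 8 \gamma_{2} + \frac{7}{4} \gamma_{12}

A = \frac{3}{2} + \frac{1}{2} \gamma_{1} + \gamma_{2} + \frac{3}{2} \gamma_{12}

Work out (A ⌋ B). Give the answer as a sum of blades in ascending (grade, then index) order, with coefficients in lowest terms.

step 1: -\frac{85}{8} + \frac{7}{4} \gamma_{1} + \frac{89}{8} \gamma_{2} + \frac{21}{8} \gamma_{12}
Answer: -\frac{85}{8} + \frac{7}{4} \gamma_{1} + \frac{89}{8} \gamma_{2} + \frac{21}{8} \gamma_{12}


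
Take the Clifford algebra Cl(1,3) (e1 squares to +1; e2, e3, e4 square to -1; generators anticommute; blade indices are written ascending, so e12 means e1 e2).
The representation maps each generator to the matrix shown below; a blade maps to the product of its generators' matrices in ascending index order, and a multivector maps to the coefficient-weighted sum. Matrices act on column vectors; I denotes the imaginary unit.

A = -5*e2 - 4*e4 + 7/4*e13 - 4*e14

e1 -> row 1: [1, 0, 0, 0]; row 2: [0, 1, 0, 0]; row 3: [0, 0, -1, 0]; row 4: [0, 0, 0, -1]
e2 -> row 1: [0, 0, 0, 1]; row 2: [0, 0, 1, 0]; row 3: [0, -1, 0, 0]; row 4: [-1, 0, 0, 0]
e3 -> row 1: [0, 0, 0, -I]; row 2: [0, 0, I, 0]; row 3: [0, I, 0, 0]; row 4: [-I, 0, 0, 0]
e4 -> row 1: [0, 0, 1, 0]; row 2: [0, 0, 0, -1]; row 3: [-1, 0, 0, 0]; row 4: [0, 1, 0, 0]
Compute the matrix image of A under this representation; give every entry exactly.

Bivector images (products of the table entries): rho(e13) = rho(e1)rho(e3) = row 1: [0, 0, 0, -I]; row 2: [0, 0, I, 0]; row 3: [0, -I, 0, 0]; row 4: [I, 0, 0, 0]; rho(e14) = rho(e1)rho(e4) = row 1: [0, 0, 1, 0]; row 2: [0, 0, 0, -1]; row 3: [1, 0, 0, 0]; row 4: [0, -1, 0, 0].
M = (-5)*rho(e2) + (-4)*rho(e4) + (7/4)*rho(e13) + (-4)*rho(e14), summed entrywise:
Answer: row 1: [0, 0, -8, -5 - 7*I/4]; row 2: [0, 0, -5 + 7*I/4, 8]; row 3: [0, 5 - 7*I/4, 0, 0]; row 4: [5 + 7*I/4, 0, 0, 0]


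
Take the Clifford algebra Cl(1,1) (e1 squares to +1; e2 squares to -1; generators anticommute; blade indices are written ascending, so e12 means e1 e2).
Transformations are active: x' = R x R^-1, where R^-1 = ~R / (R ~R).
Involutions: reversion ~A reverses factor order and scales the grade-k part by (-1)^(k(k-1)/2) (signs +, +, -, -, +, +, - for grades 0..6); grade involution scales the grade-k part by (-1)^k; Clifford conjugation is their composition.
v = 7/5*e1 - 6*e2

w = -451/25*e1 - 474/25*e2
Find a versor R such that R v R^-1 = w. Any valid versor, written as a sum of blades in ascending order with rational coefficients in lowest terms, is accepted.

Equal squares first: v^2 = w^2 = -851/25. Then v + w = -416/25*e1 - 624/25*e2 is a versor taking v to w, provided it is invertible.
Answer: -416/25*e1 - 624/25*e2


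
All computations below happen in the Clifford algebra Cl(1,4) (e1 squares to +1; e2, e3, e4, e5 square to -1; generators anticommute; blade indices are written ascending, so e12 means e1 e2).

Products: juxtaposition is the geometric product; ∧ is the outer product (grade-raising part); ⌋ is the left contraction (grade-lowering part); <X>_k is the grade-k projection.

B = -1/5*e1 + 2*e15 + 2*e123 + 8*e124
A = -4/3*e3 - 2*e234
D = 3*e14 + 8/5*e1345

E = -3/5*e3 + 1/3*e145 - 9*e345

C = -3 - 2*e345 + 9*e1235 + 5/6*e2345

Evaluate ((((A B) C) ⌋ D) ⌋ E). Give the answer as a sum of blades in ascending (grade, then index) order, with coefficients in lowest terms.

step 1: 8/3*e12 + 236/15*e13 - 4*e14 + 8/3*e135 - 166/15*e1234 + 4*e12345
step 2: 10/3*e1 - 24*e2 + 36*e4 - 16*e12 - 236/5*e13 + 20/3*e14 - 83/9*e15 - 708/5*e25 + 24*e35 - 498/5*e45 + 20/9*e124 - 332/15*e125 + 472/15*e145 + 166/5*e1234 + 10/3*e1235 + 118/9*e1245 - 20/9*e1345 + 36*e2345 - 52/3*e12345
step 3: 212/9 + 108*e1 - 3776/75*e3 + 10*e4 + 3984/25*e13 + 192/5*e14 - 664/45*e34 - 32/3*e35 - 1888/25*e45 - 288/5*e135 + 16/3*e345
step 4: -9776/125 + 1888/75*e1 - 52036/75*e3 + 96*e4 - 120*e5 + 10/3*e15 - 90*e35 - 10428/25*e45 + 212/27*e145 - 212*e345
Answer: -9776/125 + 1888/75*e1 - 52036/75*e3 + 96*e4 - 120*e5 + 10/3*e15 - 90*e35 - 10428/25*e45 + 212/27*e145 - 212*e345


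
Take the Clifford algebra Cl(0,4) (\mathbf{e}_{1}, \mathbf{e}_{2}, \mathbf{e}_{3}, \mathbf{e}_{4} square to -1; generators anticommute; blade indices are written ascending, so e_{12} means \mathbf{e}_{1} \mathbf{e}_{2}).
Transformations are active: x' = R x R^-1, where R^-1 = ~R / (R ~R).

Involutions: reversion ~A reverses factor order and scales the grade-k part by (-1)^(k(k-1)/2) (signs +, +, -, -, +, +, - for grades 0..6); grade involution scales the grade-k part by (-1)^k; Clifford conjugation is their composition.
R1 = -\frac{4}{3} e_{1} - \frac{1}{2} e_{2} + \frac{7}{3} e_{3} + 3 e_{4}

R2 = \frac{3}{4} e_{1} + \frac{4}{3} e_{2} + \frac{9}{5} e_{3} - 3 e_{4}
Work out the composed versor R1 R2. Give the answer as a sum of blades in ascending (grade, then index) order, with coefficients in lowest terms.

Distribute over the terms of R1 (each basis-blade product reordered to ascending indices, repeated generators contracted through their squares):
(-\frac{4}{3} e_{1}) R2 = 1 - \frac{16}{9} e_{12} - \frac{12}{5} e_{13} + 4 e_{14}
(-\frac{1}{2} e_{2}) R2 = \frac{2}{3} + \frac{3}{8} e_{12} - \frac{9}{10} e_{23} + \frac{3}{2} e_{24}
(\frac{7}{3} e_{3}) R2 = -\frac{21}{5} - \frac{7}{4} e_{13} - \frac{28}{9} e_{23} - 7 e_{34}
(3 e_{4}) R2 = 9 - \frac{9}{4} e_{14} - 4 e_{24} - \frac{27}{5} e_{34}
Summing the partial products and collecting blades:
Answer: \frac{97}{15} - \frac{101}{72} e_{12} - \frac{83}{20} e_{13} + \frac{7}{4} e_{14} - \frac{361}{90} e_{23} - \frac{5}{2} e_{24} - \frac{62}{5} e_{34}


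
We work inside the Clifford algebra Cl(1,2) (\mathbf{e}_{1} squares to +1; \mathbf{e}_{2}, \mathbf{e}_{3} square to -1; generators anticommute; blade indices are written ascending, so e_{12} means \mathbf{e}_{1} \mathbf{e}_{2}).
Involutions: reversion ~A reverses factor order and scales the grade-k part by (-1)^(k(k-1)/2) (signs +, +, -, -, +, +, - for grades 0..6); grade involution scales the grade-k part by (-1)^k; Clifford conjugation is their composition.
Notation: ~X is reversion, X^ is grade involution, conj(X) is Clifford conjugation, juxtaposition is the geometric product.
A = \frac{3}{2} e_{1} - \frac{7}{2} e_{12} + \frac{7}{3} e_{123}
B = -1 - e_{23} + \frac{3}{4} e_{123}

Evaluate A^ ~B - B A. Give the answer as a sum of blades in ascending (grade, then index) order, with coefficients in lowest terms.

first term: -\frac{7}{4} + \frac{23}{6} e_{1} + \frac{21}{8} e_{3} + \frac{7}{2} e_{12} + \frac{7}{2} e_{13} + \frac{9}{8} e_{23} + \frac{5}{6} e_{123}
second term: -\frac{7}{4} + \frac{5}{6} e_{1} - \frac{21}{8} e_{3} + \frac{7}{2} e_{12} + \frac{7}{2} e_{13} + \frac{9}{8} e_{23} - \frac{23}{6} e_{123}
Answer: 3 e_{1} + \frac{21}{4} e_{3} + \frac{14}{3} e_{123}
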